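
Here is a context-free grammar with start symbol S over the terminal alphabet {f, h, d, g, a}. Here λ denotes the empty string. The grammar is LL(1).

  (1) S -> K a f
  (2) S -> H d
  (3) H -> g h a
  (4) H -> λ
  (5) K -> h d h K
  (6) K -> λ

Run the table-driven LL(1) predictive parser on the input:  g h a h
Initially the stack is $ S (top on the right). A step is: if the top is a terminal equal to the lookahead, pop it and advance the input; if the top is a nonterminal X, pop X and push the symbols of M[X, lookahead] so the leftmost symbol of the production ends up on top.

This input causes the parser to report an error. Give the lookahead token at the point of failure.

     Stack      Input      Action
  1  $ S        g h a h $  expand S -> H d
  2  $ d H      g h a h $  expand H -> g h a
  3  $ d a h g  g h a h $  match g
  4  $ d a h    h a h $    match h
  5  $ d a      a h $      match a
  6  $ d        h $        error: top is terminal d but lookahead is h

h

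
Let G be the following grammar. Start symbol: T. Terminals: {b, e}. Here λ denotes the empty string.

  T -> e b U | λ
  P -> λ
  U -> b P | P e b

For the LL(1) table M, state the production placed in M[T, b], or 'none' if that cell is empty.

FIRST(T) = {λ, e}
FIRST(P) = {λ}
FIRST(U) = {b, e}  (via P e b)
FOLLOW(T) includes $ since T is the start symbol.
FOLLOW(T): T appears on no right-hand side. Thus FOLLOW(T) = {$}.
For T -> e b U: FIRST(e b U) = {e}, so it goes in M[T, t] for t ∈ {e}.
For T -> λ: FIRST(λ) = {λ}, so it goes in M[T, t] for t ∈ {}; since λ ∈ FIRST, also for every t ∈ FOLLOW(T) = {$}.
None of these place a production in M[T, b].

none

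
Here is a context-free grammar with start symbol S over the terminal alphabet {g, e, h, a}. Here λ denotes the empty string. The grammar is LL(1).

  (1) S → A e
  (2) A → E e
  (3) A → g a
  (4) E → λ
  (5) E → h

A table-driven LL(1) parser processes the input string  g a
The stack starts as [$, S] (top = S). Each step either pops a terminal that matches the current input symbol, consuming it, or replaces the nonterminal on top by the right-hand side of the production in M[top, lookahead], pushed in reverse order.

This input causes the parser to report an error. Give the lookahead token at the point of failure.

$

step 1: stack=$ S  input=g a $  — expand S → A e
step 2: stack=$ e A  input=g a $  — expand A → g a
step 3: stack=$ e a g  input=g a $  — match g
step 4: stack=$ e a  input=a $  — match a
step 5: stack=$ e  input=$  — error: top is terminal e but lookahead is $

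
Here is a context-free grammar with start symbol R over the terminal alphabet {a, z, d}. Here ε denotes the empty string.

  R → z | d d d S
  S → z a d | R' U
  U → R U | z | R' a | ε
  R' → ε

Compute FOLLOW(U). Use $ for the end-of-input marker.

FIRST(R) = {d, z}
FIRST(R') = {ε}
FIRST(U) = {ε, a, d, z}  (via R U, R' a)
FIRST(S) = {ε, a, d, z}  (via R' U)
FOLLOW(R) includes $ since R is the start symbol.
FOLLOW(R): in U→R U, R is followed by U with FIRST {ε, a, d, z}; in U→R U, the suffix after R is nullable, so FOLLOW(R) ⊇ FOLLOW(U) = {$, a, d, z}. Thus FOLLOW(R) = {$, a, d, z}.
FOLLOW(S): in R→d d d S, the suffix after S is empty, so FOLLOW(S) ⊇ FOLLOW(R) = {$, a, d, z}. Thus FOLLOW(S) = {$, a, d, z}.
FOLLOW(U): in S→R' U, the suffix after U is empty, so FOLLOW(U) ⊇ FOLLOW(S) = {$, a, d, z}; in U→R U, the suffix after U is empty (adds nothing new). Thus FOLLOW(U) = {$, a, d, z}.
FOLLOW(R'): in S→R' U, R' is followed by U with FIRST {ε, a, d, z}; in S→R' U, the suffix after R' is nullable, so FOLLOW(R') ⊇ FOLLOW(S) = {$, a, d, z}; in U→R' a, R' is followed by a with FIRST {a}. Thus FOLLOW(R') = {$, a, d, z}.

{$, a, d, z}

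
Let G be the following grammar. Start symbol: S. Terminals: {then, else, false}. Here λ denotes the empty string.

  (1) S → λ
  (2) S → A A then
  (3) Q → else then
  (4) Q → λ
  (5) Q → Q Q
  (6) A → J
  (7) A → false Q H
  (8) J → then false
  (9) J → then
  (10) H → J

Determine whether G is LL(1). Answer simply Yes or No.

No

FIRST(S) = {λ, false, then}
FIRST(Q) = {λ, else}
FIRST(A) = {false, then}
FIRST(J) = {then}
FIRST(H) = {then}
FOLLOW(S) = {$}
FOLLOW(Q) = {else, then}
FOLLOW(A) = {false, then}
FOLLOW(J) = {false, then}
FOLLOW(H) = {false, then}
Cell M[J, then] receives both J → then false and J → then — the grammar is not LL(1).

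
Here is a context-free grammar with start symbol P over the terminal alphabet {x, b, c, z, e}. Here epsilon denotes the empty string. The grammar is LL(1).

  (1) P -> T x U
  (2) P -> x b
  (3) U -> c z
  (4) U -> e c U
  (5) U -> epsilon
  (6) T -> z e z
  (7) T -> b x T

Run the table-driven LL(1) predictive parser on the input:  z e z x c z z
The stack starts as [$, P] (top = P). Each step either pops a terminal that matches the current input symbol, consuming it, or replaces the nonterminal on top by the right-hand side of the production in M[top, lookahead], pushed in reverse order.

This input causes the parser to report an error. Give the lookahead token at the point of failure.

step 1: stack=$ P  input=z e z x c z z $  — expand P -> T x U
step 2: stack=$ U x T  input=z e z x c z z $  — expand T -> z e z
step 3: stack=$ U x z e z  input=z e z x c z z $  — match z
step 4: stack=$ U x z e  input=e z x c z z $  — match e
step 5: stack=$ U x z  input=z x c z z $  — match z
step 6: stack=$ U x  input=x c z z $  — match x
step 7: stack=$ U  input=c z z $  — expand U -> c z
step 8: stack=$ z c  input=c z z $  — match c
step 9: stack=$ z  input=z z $  — match z
step 10: stack=$  input=z $  — error: stack empty but input remains

z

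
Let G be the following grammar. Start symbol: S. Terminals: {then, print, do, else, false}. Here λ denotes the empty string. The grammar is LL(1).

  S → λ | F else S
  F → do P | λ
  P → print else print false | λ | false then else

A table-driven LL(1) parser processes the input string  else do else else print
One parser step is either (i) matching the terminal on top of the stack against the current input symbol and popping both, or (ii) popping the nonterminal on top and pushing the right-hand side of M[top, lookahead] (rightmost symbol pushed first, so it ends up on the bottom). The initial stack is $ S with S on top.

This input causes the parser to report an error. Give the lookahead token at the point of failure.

      Stack          Input                      Action
   1  $ S            else do else else print $  expand S → F else S
   2  $ S else F     else do else else print $  expand F → λ
   3  $ S else       else do else else print $  match else
   4  $ S            do else else print $       expand S → F else S
   5  $ S else F     do else else print $       expand F → do P
   6  $ S else P do  do else else print $       match do
   7  $ S else P     else else print $          expand P → λ
   8  $ S else       else else print $          match else
   9  $ S            else print $               expand S → F else S
  10  $ S else F     else print $               expand F → λ
  11  $ S else       else print $               match else
  12  $ S            print $                    error: M[S, print] is empty

print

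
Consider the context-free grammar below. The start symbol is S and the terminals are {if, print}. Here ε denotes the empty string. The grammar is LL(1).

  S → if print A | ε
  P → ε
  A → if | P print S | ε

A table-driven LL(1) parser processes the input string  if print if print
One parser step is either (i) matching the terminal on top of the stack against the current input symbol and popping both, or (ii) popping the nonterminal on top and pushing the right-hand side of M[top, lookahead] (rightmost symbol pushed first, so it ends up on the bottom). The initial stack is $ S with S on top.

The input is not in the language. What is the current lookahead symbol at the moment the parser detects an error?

print

     Stack         Input                Action
  1  $ S           if print if print $  expand S → if print A
  2  $ A print if  if print if print $  match if
  3  $ A print     print if print $     match print
  4  $ A           if print $           expand A → if
  5  $ if          if print $           match if
  6  $             print $              error: stack empty but input remains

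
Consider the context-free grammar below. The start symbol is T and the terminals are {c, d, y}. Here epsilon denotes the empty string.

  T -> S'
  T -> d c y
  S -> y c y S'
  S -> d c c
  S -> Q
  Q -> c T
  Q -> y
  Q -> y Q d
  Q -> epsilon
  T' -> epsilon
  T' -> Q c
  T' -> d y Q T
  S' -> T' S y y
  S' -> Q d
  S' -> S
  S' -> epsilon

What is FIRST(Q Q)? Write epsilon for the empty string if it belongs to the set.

FIRST(Q) = {epsilon, c, y}
FIRST(S) = {epsilon, c, d, y}  (via Q)
FIRST(T') = {epsilon, c, d, y}  (via Q c)
FIRST(S') = {epsilon, c, d, y}  (via T' S y y, Q d, S)
FIRST(T) = {epsilon, c, d, y}  (via S')
FIRST(Q Q): take FIRST of each symbol in turn, carrying on past any symbol whose FIRST contains epsilon; result {epsilon, c, y}.

{epsilon, c, y}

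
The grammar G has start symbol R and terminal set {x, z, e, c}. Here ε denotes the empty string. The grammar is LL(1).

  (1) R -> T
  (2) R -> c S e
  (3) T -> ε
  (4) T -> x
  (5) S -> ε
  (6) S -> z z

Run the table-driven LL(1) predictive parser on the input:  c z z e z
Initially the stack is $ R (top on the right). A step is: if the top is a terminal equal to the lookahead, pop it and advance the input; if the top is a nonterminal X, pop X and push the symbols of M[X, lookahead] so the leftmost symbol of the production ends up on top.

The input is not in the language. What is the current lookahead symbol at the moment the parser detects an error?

z

     Stack    Input        Action
  1  $ R      c z z e z $  expand R -> c S e
  2  $ e S c  c z z e z $  match c
  3  $ e S    z z e z $    expand S -> z z
  4  $ e z z  z z e z $    match z
  5  $ e z    z e z $      match z
  6  $ e      e z $        match e
  7  $        z $          error: stack empty but input remains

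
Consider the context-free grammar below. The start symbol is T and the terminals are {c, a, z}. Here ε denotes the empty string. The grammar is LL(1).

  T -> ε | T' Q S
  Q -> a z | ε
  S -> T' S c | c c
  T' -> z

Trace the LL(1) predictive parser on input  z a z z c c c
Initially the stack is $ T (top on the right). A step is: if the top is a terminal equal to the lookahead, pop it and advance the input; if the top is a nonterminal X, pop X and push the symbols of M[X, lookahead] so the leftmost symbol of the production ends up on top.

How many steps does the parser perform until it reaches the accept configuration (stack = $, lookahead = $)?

13

      Stack     Input            Action
   1  $ T       z a z z c c c $  expand T -> T' Q S
   2  $ S Q T'  z a z z c c c $  expand T' -> z
   3  $ S Q z   z a z z c c c $  match z
   4  $ S Q     a z z c c c $    expand Q -> a z
   5  $ S z a   a z z c c c $    match a
   6  $ S z     z z c c c $      match z
   7  $ S       z c c c $        expand S -> T' S c
   8  $ c S T'  z c c c $        expand T' -> z
   9  $ c S z   z c c c $        match z
  10  $ c S     c c c $          expand S -> c c
  11  $ c c c   c c c $          match c
  12  $ c c     c c $            match c
  13  $ c       c $              match c
Accept reached after 13 steps.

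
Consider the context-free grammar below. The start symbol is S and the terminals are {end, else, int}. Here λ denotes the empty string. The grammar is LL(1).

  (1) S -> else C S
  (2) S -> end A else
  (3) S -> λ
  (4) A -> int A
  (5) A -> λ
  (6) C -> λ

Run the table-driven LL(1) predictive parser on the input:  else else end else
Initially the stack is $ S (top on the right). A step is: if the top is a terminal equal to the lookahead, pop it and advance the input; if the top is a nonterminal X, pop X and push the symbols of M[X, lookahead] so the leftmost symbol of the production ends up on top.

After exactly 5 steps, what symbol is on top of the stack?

C

step 1: stack=$ S  input=else else end else $  — expand S -> else C S
step 2: stack=$ S C else  input=else else end else $  — match else
step 3: stack=$ S C  input=else end else $  — expand C -> λ
step 4: stack=$ S  input=else end else $  — expand S -> else C S
step 5: stack=$ S C else  input=else end else $  — match else
Stack after step 5: $ S C (top = C).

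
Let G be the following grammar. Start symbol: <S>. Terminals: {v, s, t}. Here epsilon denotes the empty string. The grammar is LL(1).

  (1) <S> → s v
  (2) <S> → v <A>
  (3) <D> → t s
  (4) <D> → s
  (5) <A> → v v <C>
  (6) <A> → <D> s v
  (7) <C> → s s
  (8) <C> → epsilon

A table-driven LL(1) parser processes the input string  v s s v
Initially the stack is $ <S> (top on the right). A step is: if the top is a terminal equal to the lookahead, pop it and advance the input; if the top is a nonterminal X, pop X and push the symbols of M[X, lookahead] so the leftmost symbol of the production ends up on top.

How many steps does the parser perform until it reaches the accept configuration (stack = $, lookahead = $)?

7

step 1: stack=$ <S>  input=v s s v $  — expand <S> → v <A>
step 2: stack=$ <A> v  input=v s s v $  — match v
step 3: stack=$ <A>  input=s s v $  — expand <A> → <D> s v
step 4: stack=$ v s <D>  input=s s v $  — expand <D> → s
step 5: stack=$ v s s  input=s s v $  — match s
step 6: stack=$ v s  input=s v $  — match s
step 7: stack=$ v  input=v $  — match v
Accept reached after 7 steps.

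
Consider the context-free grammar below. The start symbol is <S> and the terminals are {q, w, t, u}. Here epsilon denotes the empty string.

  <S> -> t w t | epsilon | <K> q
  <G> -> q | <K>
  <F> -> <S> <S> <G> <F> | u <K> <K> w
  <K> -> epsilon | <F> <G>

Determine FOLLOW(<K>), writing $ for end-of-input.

FIRST(<S>): from <S>->t w t we get {t}; from <S>->epsilon we get {epsilon}; from <S>-><K> q we get {q, t, u}. So FIRST(<S>) = {epsilon, q, t, u}.
FIRST(<G>): from <G>->q we get {q}; from <G>-><K> we get {epsilon, q, t, u}. So FIRST(<G>) = {epsilon, q, t, u}.
FIRST(<F>): from <F>-><S> <S> <G> <F> we get {q, t, u}; from <F>->u <K> <K> w we get {u}. So FIRST(<F>) = {q, t, u}.
FIRST(<K>): from <K>->epsilon we get {epsilon}; from <K>-><F> <G> we get {q, t, u}. So FIRST(<K>) = {epsilon, q, t, u}.
FOLLOW(<S>) includes $ since <S> is the start symbol.
FOLLOW(<S>): in <F>-><S> <S> <G> <F> (occurrence 1), <S> is followed by <S> <G> <F> with FIRST {q, t, u}; in <F>-><S> <S> <G> <F> (occurrence 2), <S> is followed by <G> <F> with FIRST {q, t, u}. Thus FOLLOW(<S>) = {$, q, t, u}.
FOLLOW(<G>): in <F>-><S> <S> <G> <F>, <G> is followed by <F> with FIRST {q, t, u}; in <K>-><F> <G>, the suffix after <G> is empty, so FOLLOW(<G>) ⊇ FOLLOW(<K>) = {q, t, u, w}. Thus FOLLOW(<G>) = {q, t, u, w}.
FOLLOW(<K>): in <S>-><K> q, <K> is followed by q with FIRST {q}; in <G>-><K>, the suffix after <K> is empty, so FOLLOW(<K>) ⊇ FOLLOW(<G>) = {q, t, u, w}; in <F>->u <K> <K> w (occurrence 1), <K> is followed by <K> w with FIRST {q, t, u, w}; in <F>->u <K> <K> w (occurrence 2), <K> is followed by w with FIRST {w}. Thus FOLLOW(<K>) = {q, t, u, w}.
FOLLOW(<F>): in <F>-><S> <S> <G> <F>, the suffix after <F> is empty (adds nothing new); in <K>-><F> <G>, <F> is followed by <G> with FIRST {epsilon, q, t, u}; in <K>-><F> <G>, the suffix after <F> is nullable, so FOLLOW(<F>) ⊇ FOLLOW(<K>) = {q, t, u, w}. Thus FOLLOW(<F>) = {q, t, u, w}.

{q, t, u, w}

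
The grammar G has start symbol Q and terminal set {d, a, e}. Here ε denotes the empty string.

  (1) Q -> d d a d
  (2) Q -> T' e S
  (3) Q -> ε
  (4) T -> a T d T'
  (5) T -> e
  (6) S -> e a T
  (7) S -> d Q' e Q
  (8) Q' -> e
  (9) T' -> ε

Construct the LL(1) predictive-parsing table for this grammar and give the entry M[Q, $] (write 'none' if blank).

Q -> ε

FIRST(T) = {a, e}
FIRST(S) = {d, e}
FIRST(Q') = {e}
FIRST(T') = {ε}
FIRST(Q) = {ε, d, e}  (via T' e S)
FOLLOW(Q) includes $ since Q is the start symbol.
FOLLOW(Q): in S->d Q' e Q, the suffix after Q is empty, so FOLLOW(Q) ⊇ FOLLOW(S) = {$}. Thus FOLLOW(Q) = {$}.
FOLLOW(S): in Q->T' e S, the suffix after S is empty, so FOLLOW(S) ⊇ FOLLOW(Q) = {$}. Thus FOLLOW(S) = {$}.
For Q -> d d a d: FIRST(d d a d) = {d}, so it goes in M[Q, t] for t ∈ {d}.
For Q -> T' e S: FIRST(T' e S) = {e}, so it goes in M[Q, t] for t ∈ {e}.
For Q -> ε: FIRST(ε) = {ε}, so it goes in M[Q, t] for t ∈ {}; since ε ∈ FIRST, also for every t ∈ FOLLOW(Q) = {$}.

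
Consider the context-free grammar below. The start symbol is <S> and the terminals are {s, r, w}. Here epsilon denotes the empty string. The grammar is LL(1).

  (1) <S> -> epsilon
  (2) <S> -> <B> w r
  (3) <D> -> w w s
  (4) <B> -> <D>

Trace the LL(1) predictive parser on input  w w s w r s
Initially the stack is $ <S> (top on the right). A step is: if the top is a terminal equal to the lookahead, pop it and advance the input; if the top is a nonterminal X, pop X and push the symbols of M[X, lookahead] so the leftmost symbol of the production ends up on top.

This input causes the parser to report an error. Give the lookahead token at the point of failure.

s

step 1: stack=$ <S>  input=w w s w r s $  — expand <S> -> <B> w r
step 2: stack=$ r w <B>  input=w w s w r s $  — expand <B> -> <D>
step 3: stack=$ r w <D>  input=w w s w r s $  — expand <D> -> w w s
step 4: stack=$ r w s w w  input=w w s w r s $  — match w
step 5: stack=$ r w s w  input=w s w r s $  — match w
step 6: stack=$ r w s  input=s w r s $  — match s
step 7: stack=$ r w  input=w r s $  — match w
step 8: stack=$ r  input=r s $  — match r
step 9: stack=$  input=s $  — error: stack empty but input remains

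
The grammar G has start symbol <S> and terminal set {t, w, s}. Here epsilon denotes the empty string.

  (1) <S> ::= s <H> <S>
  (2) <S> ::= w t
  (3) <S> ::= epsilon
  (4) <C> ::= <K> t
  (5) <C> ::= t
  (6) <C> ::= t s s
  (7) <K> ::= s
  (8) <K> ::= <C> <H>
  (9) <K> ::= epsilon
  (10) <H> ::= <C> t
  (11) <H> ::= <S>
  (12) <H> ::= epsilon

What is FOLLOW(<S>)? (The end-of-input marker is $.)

FIRST(<S>): from <S>::=s <H> <S> we get {s}; from <S>::=w t we get {w}; from <S>::=epsilon we get {epsilon}. So FIRST(<S>) = {epsilon, s, w}.
FIRST(<C>): from <C>::=<K> t we get {s, t}; from <C>::=t we get {t}; from <C>::=t s s we get {t}. So FIRST(<C>) = {s, t}.
FIRST(<K>): from <K>::=s we get {s}; from <K>::=<C> <H> we get {s, t}; from <K>::=epsilon we get {epsilon}. So FIRST(<K>) = {epsilon, s, t}.
FIRST(<H>): from <H>::=<C> t we get {s, t}; from <H>::=<S> we get {epsilon, s, w}; from <H>::=epsilon we get {epsilon}. So FIRST(<H>) = {epsilon, s, t, w}.
FOLLOW(<S>) includes $ since <S> is the start symbol.
FOLLOW(<K>): in <C>::=<K> t, <K> is followed by t with FIRST {t}. Thus FOLLOW(<K>) = {t}.
FOLLOW(<C>): in <K>::=<C> <H>, <C> is followed by <H> with FIRST {epsilon, s, t, w}; in <K>::=<C> <H>, the suffix after <C> is nullable, so FOLLOW(<C>) ⊇ FOLLOW(<K>) = {t}; in <H>::=<C> t, <C> is followed by t with FIRST {t}. Thus FOLLOW(<C>) = {s, t, w}.
FOLLOW(<S>): in <S>::=s <H> <S>, the suffix after <S> is empty (adds nothing new); in <H>::=<S>, the suffix after <S> is empty, so FOLLOW(<S>) ⊇ FOLLOW(<H>) = {$, s, t, w}. Thus FOLLOW(<S>) = {$, s, t, w}.
FOLLOW(<H>): in <S>::=s <H> <S>, <H> is followed by <S> with FIRST {epsilon, s, w}; in <S>::=s <H> <S>, the suffix after <H> is nullable, so FOLLOW(<H>) ⊇ FOLLOW(<S>) = {$, s, t, w}; in <K>::=<C> <H>, the suffix after <H> is empty, so FOLLOW(<H>) ⊇ FOLLOW(<K>) = {t}. Thus FOLLOW(<H>) = {$, s, t, w}.

{$, s, t, w}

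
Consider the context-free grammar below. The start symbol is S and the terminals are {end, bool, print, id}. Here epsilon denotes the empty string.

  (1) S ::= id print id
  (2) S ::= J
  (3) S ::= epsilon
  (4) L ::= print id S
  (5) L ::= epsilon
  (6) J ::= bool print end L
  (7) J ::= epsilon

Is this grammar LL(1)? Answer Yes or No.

FIRST(S) = {epsilon, bool, id}
FIRST(L) = {epsilon, print}
FIRST(J) = {epsilon, bool}
FOLLOW(S) = {$}
FOLLOW(L) = {$}
FOLLOW(J) = {$}
Cell M[S, $] receives both S ::= J and S ::= epsilon — the grammar is not LL(1).

No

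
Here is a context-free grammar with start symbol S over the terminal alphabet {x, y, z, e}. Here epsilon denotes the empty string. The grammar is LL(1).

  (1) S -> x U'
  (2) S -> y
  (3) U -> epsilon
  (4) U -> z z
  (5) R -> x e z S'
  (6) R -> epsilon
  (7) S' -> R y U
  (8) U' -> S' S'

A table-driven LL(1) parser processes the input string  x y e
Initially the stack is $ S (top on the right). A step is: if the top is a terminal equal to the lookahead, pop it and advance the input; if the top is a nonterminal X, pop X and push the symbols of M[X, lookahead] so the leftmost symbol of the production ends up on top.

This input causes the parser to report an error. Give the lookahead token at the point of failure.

step 1: stack=$ S  input=x y e $  — expand S -> x U'
step 2: stack=$ U' x  input=x y e $  — match x
step 3: stack=$ U'  input=y e $  — expand U' -> S' S'
step 4: stack=$ S' S'  input=y e $  — expand S' -> R y U
step 5: stack=$ S' U y R  input=y e $  — expand R -> epsilon
step 6: stack=$ S' U y  input=y e $  — match y
step 7: stack=$ S' U  input=e $  — error: M[U, e] is empty

e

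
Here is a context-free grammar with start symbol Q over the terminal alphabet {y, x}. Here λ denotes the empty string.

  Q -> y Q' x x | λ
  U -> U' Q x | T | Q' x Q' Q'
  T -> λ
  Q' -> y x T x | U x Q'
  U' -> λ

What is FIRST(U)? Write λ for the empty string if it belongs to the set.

FIRST(Q) = {λ, y}
FIRST(T) = {λ}
FIRST(U') = {λ}
FIRST(U) = {λ, x, y}  (via U' Q x, T, Q' x Q' Q')
FIRST(Q') = {x, y}  (via U x Q')

{λ, x, y}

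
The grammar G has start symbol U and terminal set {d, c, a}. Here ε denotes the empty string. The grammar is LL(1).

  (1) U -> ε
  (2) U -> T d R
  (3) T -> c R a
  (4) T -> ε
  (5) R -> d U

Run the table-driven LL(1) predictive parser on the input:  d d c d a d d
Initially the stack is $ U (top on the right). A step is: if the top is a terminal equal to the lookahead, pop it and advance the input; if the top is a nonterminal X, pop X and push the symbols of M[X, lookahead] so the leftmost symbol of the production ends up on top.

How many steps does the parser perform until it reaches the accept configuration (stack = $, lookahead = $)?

step 1: stack=$ U  input=d d c d a d d $  — expand U -> T d R
step 2: stack=$ R d T  input=d d c d a d d $  — expand T -> ε
step 3: stack=$ R d  input=d d c d a d d $  — match d
step 4: stack=$ R  input=d c d a d d $  — expand R -> d U
step 5: stack=$ U d  input=d c d a d d $  — match d
step 6: stack=$ U  input=c d a d d $  — expand U -> T d R
step 7: stack=$ R d T  input=c d a d d $  — expand T -> c R a
step 8: stack=$ R d a R c  input=c d a d d $  — match c
step 9: stack=$ R d a R  input=d a d d $  — expand R -> d U
step 10: stack=$ R d a U d  input=d a d d $  — match d
step 11: stack=$ R d a U  input=a d d $  — expand U -> ε
step 12: stack=$ R d a  input=a d d $  — match a
step 13: stack=$ R d  input=d d $  — match d
step 14: stack=$ R  input=d $  — expand R -> d U
step 15: stack=$ U d  input=d $  — match d
step 16: stack=$ U  input=$  — expand U -> ε
Accept reached after 16 steps.

16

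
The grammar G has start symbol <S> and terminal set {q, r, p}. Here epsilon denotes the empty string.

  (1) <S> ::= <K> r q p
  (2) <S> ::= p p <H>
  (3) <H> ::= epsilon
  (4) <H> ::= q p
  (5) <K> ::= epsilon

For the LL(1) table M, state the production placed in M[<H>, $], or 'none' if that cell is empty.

FIRST(<H>): from <H>::=epsilon we get {epsilon}; from <H>::=q p we get {q}. So FIRST(<H>) = {epsilon, q}.
FIRST(<K>): from <K>::=epsilon we get {epsilon}. So FIRST(<K>) = {epsilon}.
FIRST(<S>): from <S>::=<K> r q p we get {r}; from <S>::=p p <H> we get {p}. So FIRST(<S>) = {p, r}.
FOLLOW(<S>) includes $ since <S> is the start symbol.
FOLLOW(<S>): <S> appears on no right-hand side. Thus FOLLOW(<S>) = {$}.
FOLLOW(<H>): in <S>::=p p <H>, the suffix after <H> is empty, so FOLLOW(<H>) ⊇ FOLLOW(<S>) = {$}. Thus FOLLOW(<H>) = {$}.
For <H> ::= epsilon: FIRST(epsilon) = {epsilon}, so it goes in M[<H>, t] for t ∈ {}; since epsilon ∈ FIRST, also for every t ∈ FOLLOW(<H>) = {$}.
For <H> ::= q p: FIRST(q p) = {q}, so it goes in M[<H>, t] for t ∈ {q}.

<H> ::= epsilon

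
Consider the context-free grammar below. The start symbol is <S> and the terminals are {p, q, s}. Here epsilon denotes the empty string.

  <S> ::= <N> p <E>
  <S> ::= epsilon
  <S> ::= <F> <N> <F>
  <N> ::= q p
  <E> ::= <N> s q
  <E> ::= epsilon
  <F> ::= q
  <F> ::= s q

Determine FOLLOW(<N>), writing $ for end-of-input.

{p, q, s}

FIRST(<N>) = {q}
FIRST(<F>) = {q, s}
FIRST(<S>) = {epsilon, q, s}  (via <N> p <E>, <F> <N> <F>)
FIRST(<E>) = {epsilon, q}  (via <N> s q)
FOLLOW(<S>) includes $ since <S> is the start symbol.
FOLLOW(<S>): <S> appears on no right-hand side. Thus FOLLOW(<S>) = {$}.
FOLLOW(<N>): in <S>::=<N> p <E>, <N> is followed by p <E> with FIRST {p}; in <S>::=<F> <N> <F>, <N> is followed by <F> with FIRST {q, s}; in <E>::=<N> s q, <N> is followed by s q with FIRST {s}. Thus FOLLOW(<N>) = {p, q, s}.
FOLLOW(<E>): in <S>::=<N> p <E>, the suffix after <E> is empty, so FOLLOW(<E>) ⊇ FOLLOW(<S>) = {$}. Thus FOLLOW(<E>) = {$}.
FOLLOW(<F>): in <S>::=<F> <N> <F> (occurrence 1), <F> is followed by <N> <F> with FIRST {q}; in <S>::=<F> <N> <F> (occurrence 2), the suffix after <F> is empty, so FOLLOW(<F>) ⊇ FOLLOW(<S>) = {$}. Thus FOLLOW(<F>) = {$, q}.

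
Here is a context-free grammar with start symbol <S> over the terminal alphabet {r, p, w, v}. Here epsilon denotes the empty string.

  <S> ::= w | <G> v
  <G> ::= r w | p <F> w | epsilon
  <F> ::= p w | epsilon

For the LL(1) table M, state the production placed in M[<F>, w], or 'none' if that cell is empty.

FIRST(<G>) = {epsilon, p, r}
FIRST(<F>) = {epsilon, p}
FIRST(<S>) = {p, r, v, w}  (via <G> v)
FOLLOW(<S>) includes $ since <S> is the start symbol.
FOLLOW(<F>): in <G>::=p <F> w, <F> is followed by w with FIRST {w}. Thus FOLLOW(<F>) = {w}.
For <F> ::= p w: FIRST(p w) = {p}, so it goes in M[<F>, t] for t ∈ {p}.
For <F> ::= epsilon: FIRST(epsilon) = {epsilon}, so it goes in M[<F>, t] for t ∈ {}; since epsilon ∈ FIRST, also for every t ∈ FOLLOW(<F>) = {w}.

<F> ::= epsilon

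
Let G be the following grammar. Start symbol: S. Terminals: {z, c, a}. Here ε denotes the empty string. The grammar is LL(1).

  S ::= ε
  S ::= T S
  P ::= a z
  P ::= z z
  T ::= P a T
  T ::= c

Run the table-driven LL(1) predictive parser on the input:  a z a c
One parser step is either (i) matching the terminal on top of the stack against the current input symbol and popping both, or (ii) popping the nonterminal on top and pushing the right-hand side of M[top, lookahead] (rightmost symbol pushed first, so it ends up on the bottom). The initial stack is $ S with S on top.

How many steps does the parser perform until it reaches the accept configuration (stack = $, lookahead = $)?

9

step 1: stack=$ S  input=a z a c $  — expand S ::= T S
step 2: stack=$ S T  input=a z a c $  — expand T ::= P a T
step 3: stack=$ S T a P  input=a z a c $  — expand P ::= a z
step 4: stack=$ S T a z a  input=a z a c $  — match a
step 5: stack=$ S T a z  input=z a c $  — match z
step 6: stack=$ S T a  input=a c $  — match a
step 7: stack=$ S T  input=c $  — expand T ::= c
step 8: stack=$ S c  input=c $  — match c
step 9: stack=$ S  input=$  — expand S ::= ε
Accept reached after 9 steps.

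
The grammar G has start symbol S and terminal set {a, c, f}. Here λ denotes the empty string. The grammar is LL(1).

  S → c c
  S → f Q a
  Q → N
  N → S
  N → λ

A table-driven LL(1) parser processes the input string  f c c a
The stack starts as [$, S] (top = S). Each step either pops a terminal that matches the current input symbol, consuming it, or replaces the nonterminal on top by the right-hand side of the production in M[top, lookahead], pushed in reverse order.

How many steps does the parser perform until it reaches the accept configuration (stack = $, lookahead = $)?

8

step 1: stack=$ S  input=f c c a $  — expand S → f Q a
step 2: stack=$ a Q f  input=f c c a $  — match f
step 3: stack=$ a Q  input=c c a $  — expand Q → N
step 4: stack=$ a N  input=c c a $  — expand N → S
step 5: stack=$ a S  input=c c a $  — expand S → c c
step 6: stack=$ a c c  input=c c a $  — match c
step 7: stack=$ a c  input=c a $  — match c
step 8: stack=$ a  input=a $  — match a
Accept reached after 8 steps.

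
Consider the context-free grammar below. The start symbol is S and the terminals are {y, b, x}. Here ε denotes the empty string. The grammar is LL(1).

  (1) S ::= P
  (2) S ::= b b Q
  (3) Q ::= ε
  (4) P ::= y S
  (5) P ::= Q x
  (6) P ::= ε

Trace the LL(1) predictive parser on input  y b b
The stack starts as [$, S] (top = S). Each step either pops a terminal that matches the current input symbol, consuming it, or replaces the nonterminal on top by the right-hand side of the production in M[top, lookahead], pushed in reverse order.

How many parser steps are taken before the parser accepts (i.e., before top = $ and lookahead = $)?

step 1: stack=$ S  input=y b b $  — expand S ::= P
step 2: stack=$ P  input=y b b $  — expand P ::= y S
step 3: stack=$ S y  input=y b b $  — match y
step 4: stack=$ S  input=b b $  — expand S ::= b b Q
step 5: stack=$ Q b b  input=b b $  — match b
step 6: stack=$ Q b  input=b $  — match b
step 7: stack=$ Q  input=$  — expand Q ::= ε
Accept reached after 7 steps.

7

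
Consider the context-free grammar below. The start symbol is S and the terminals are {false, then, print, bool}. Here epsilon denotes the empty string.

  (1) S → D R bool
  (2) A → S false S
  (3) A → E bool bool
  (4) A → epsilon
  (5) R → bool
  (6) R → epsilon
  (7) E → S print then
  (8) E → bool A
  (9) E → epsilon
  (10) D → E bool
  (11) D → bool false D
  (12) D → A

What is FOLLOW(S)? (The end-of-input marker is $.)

{$, bool, false, print}

FIRST(R): from R→bool we get {bool}; from R→epsilon we get {epsilon}. So FIRST(R) = {epsilon, bool}.
FIRST(S): from S→D R bool we get {bool}. So FIRST(S) = {bool}.
FIRST(E): from E→S print then we get {bool}; from E→bool A we get {bool}; from E→epsilon we get {epsilon}. So FIRST(E) = {epsilon, bool}.
FIRST(A): from A→S false S we get {bool}; from A→E bool bool we get {bool}; from A→epsilon we get {epsilon}. So FIRST(A) = {epsilon, bool}.
FIRST(D): from D→E bool we get {bool}; from D→bool false D we get {bool}; from D→A we get {epsilon, bool}. So FIRST(D) = {epsilon, bool}.
FOLLOW(S) includes $ since S is the start symbol.
FOLLOW(R): in S→D R bool, R is followed by bool with FIRST {bool}. Thus FOLLOW(R) = {bool}.
FOLLOW(E): in A→E bool bool, E is followed by bool bool with FIRST {bool}; in D→E bool, E is followed by bool with FIRST {bool}. Thus FOLLOW(E) = {bool}.
FOLLOW(D): in S→D R bool, D is followed by R bool with FIRST {bool}; in D→bool false D, the suffix after D is empty (adds nothing new). Thus FOLLOW(D) = {bool}.
FOLLOW(A): in E→bool A, the suffix after A is empty, so FOLLOW(A) ⊇ FOLLOW(E) = {bool}; in D→A, the suffix after A is empty, so FOLLOW(A) ⊇ FOLLOW(D) = {bool}. Thus FOLLOW(A) = {bool}.
FOLLOW(S): in A→S false S (occurrence 1), S is followed by false S with FIRST {false}; in A→S false S (occurrence 2), the suffix after S is empty, so FOLLOW(S) ⊇ FOLLOW(A) = {bool}; in E→S print then, S is followed by print then with FIRST {print}. Thus FOLLOW(S) = {$, bool, false, print}.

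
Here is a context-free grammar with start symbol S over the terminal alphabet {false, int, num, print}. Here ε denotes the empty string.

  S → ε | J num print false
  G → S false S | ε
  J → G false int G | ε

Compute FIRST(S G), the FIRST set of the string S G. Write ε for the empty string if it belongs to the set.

{ε, false, num}

FIRST(S): from S→ε we get {ε}; from S→J num print false we get {false, num}. So FIRST(S) = {ε, false, num}.
FIRST(G): from G→S false S we get {false, num}; from G→ε we get {ε}. So FIRST(G) = {ε, false, num}.
FIRST(J): from J→G false int G we get {false, num}; from J→ε we get {ε}. So FIRST(J) = {ε, false, num}.
FIRST(S G): take FIRST of each symbol in turn, carrying on past any symbol whose FIRST contains ε; result {ε, false, num}.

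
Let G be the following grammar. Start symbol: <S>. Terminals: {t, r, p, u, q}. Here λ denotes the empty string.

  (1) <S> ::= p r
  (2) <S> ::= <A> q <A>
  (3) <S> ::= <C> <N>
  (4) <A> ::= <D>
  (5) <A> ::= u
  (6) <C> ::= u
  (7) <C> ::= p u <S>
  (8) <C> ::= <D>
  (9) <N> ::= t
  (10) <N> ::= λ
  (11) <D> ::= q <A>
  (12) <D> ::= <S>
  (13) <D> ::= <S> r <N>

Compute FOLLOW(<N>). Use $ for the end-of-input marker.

FIRST(<N>) = {λ, t}
FIRST(<S>) = {p, q, u}  (via <A> q <A>, <C> <N>)
FIRST(<D>) = {p, q, u}  (via <S>, <S> r <N>)
FIRST(<A>) = {p, q, u}  (via <D>)
FIRST(<C>) = {p, q, u}  (via <D>)
FOLLOW(<S>) includes $ since <S> is the start symbol.
FOLLOW(<S>): in <C>::=p u <S>, the suffix after <S> is empty, so FOLLOW(<S>) ⊇ FOLLOW(<C>) = {$, q, r, t}; in <D>::=<S>, the suffix after <S> is empty, so FOLLOW(<S>) ⊇ FOLLOW(<D>) = {$, q, r, t}; in <D>::=<S> r <N>, <S> is followed by r <N> with FIRST {r}. Thus FOLLOW(<S>) = {$, q, r, t}.
FOLLOW(<C>): in <S>::=<C> <N>, <C> is followed by <N> with FIRST {λ, t}; in <S>::=<C> <N>, the suffix after <C> is nullable, so FOLLOW(<C>) ⊇ FOLLOW(<S>) = {$, q, r, t}. Thus FOLLOW(<C>) = {$, q, r, t}.
FOLLOW(<A>): in <S>::=<A> q <A> (occurrence 1), <A> is followed by q <A> with FIRST {q}; in <S>::=<A> q <A> (occurrence 2), the suffix after <A> is empty, so FOLLOW(<A>) ⊇ FOLLOW(<S>) = {$, q, r, t}; in <D>::=q <A>, the suffix after <A> is empty, so FOLLOW(<A>) ⊇ FOLLOW(<D>) = {$, q, r, t}. Thus FOLLOW(<A>) = {$, q, r, t}.
FOLLOW(<D>): in <A>::=<D>, the suffix after <D> is empty, so FOLLOW(<D>) ⊇ FOLLOW(<A>) = {$, q, r, t}; in <C>::=<D>, the suffix after <D> is empty, so FOLLOW(<D>) ⊇ FOLLOW(<C>) = {$, q, r, t}. Thus FOLLOW(<D>) = {$, q, r, t}.
FOLLOW(<N>): in <S>::=<C> <N>, the suffix after <N> is empty, so FOLLOW(<N>) ⊇ FOLLOW(<S>) = {$, q, r, t}; in <D>::=<S> r <N>, the suffix after <N> is empty, so FOLLOW(<N>) ⊇ FOLLOW(<D>) = {$, q, r, t}. Thus FOLLOW(<N>) = {$, q, r, t}.

{$, q, r, t}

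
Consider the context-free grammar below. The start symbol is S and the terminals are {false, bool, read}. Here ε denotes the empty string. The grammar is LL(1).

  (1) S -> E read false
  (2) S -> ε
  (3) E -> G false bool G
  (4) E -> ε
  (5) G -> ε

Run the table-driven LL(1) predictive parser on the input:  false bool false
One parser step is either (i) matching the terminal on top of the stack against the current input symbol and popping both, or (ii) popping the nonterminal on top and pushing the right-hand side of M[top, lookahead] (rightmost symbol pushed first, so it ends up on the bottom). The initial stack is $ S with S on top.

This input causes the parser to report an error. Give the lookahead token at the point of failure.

     Stack                        Input               Action
  1  $ S                          false bool false $  expand S -> E read false
  2  $ false read E               false bool false $  expand E -> G false bool G
  3  $ false read G bool false G  false bool false $  expand G -> ε
  4  $ false read G bool false    false bool false $  match false
  5  $ false read G bool          bool false $        match bool
  6  $ false read G               false $             expand G -> ε
  7  $ false read                 false $             error: top is terminal read but lookahead is false

false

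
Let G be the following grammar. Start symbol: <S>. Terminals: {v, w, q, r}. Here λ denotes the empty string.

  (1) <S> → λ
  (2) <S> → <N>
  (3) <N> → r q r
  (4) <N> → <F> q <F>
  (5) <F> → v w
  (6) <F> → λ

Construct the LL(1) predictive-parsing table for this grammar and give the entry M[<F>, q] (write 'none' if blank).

FIRST(<F>): from <F>→v w we get {v}; from <F>→λ we get {λ}. So FIRST(<F>) = {λ, v}.
FIRST(<N>): from <N>→r q r we get {r}; from <N>→<F> q <F> we get {q, v}. So FIRST(<N>) = {q, r, v}.
FIRST(<S>): from <S>→λ we get {λ}; from <S>→<N> we get {q, r, v}. So FIRST(<S>) = {λ, q, r, v}.
FOLLOW(<S>) includes $ since <S> is the start symbol.
FOLLOW(<N>): in <S>→<N>, the suffix after <N> is empty, so FOLLOW(<N>) ⊇ FOLLOW(<S>) = {$}. Thus FOLLOW(<N>) = {$}.
FOLLOW(<F>): in <N>→<F> q <F> (occurrence 1), <F> is followed by q <F> with FIRST {q}; in <N>→<F> q <F> (occurrence 2), the suffix after <F> is empty, so FOLLOW(<F>) ⊇ FOLLOW(<N>) = {$}. Thus FOLLOW(<F>) = {$, q}.
For <F> → v w: FIRST(v w) = {v}, so it goes in M[<F>, t] for t ∈ {v}.
For <F> → λ: FIRST(λ) = {λ}, so it goes in M[<F>, t] for t ∈ {}; since λ ∈ FIRST, also for every t ∈ FOLLOW(<F>) = {$, q}.

<F> → λ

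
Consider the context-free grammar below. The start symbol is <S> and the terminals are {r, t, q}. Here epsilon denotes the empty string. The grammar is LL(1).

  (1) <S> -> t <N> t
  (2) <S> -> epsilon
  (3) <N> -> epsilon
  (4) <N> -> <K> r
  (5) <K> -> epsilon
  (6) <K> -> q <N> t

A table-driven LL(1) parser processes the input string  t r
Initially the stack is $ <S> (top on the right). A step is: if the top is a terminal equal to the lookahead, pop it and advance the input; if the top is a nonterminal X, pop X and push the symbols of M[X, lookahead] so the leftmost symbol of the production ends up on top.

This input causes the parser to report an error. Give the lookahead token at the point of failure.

     Stack      Input  Action
  1  $ <S>      t r $  expand <S> -> t <N> t
  2  $ t <N> t  t r $  match t
  3  $ t <N>    r $    expand <N> -> <K> r
  4  $ t r <K>  r $    expand <K> -> epsilon
  5  $ t r      r $    match r
  6  $ t        $      error: top is terminal t but lookahead is $

$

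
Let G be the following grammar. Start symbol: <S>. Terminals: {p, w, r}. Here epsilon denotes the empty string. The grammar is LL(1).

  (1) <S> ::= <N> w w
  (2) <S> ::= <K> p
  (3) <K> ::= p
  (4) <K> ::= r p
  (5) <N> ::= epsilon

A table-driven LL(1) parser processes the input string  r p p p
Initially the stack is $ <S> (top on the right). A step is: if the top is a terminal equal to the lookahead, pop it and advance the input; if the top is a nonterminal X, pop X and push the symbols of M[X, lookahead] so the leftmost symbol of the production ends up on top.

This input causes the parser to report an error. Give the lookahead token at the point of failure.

p

step 1: stack=$ <S>  input=r p p p $  — expand <S> ::= <K> p
step 2: stack=$ p <K>  input=r p p p $  — expand <K> ::= r p
step 3: stack=$ p p r  input=r p p p $  — match r
step 4: stack=$ p p  input=p p p $  — match p
step 5: stack=$ p  input=p p $  — match p
step 6: stack=$  input=p $  — error: stack empty but input remains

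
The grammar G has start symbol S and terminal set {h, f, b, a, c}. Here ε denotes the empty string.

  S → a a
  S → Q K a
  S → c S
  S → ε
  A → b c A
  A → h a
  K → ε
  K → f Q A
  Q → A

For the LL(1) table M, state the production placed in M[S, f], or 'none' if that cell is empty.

none

FIRST(A) = {b, h}
FIRST(K) = {ε, f}
FIRST(Q) = {b, h}  (via A)
FIRST(S) = {ε, a, b, c, h}  (via Q K a)
FOLLOW(S) includes $ since S is the start symbol.
FOLLOW(S): in S→c S, the suffix after S is empty (adds nothing new). Thus FOLLOW(S) = {$}.
For S → a a: FIRST(a a) = {a}, so it goes in M[S, t] for t ∈ {a}.
For S → Q K a: FIRST(Q K a) = {b, h}, so it goes in M[S, t] for t ∈ {b, h}.
For S → c S: FIRST(c S) = {c}, so it goes in M[S, t] for t ∈ {c}.
For S → ε: FIRST(ε) = {ε}, so it goes in M[S, t] for t ∈ {}; since ε ∈ FIRST, also for every t ∈ FOLLOW(S) = {$}.
None of these place a production in M[S, f].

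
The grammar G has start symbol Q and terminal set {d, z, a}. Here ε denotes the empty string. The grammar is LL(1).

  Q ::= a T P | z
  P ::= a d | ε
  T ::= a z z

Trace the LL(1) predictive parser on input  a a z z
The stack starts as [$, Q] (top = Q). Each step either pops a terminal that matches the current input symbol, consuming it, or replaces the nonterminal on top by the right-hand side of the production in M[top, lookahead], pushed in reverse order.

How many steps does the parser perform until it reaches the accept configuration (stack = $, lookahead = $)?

     Stack      Input      Action
  1  $ Q        a a z z $  expand Q ::= a T P
  2  $ P T a    a a z z $  match a
  3  $ P T      a z z $    expand T ::= a z z
  4  $ P z z a  a z z $    match a
  5  $ P z z    z z $      match z
  6  $ P z      z $        match z
  7  $ P        $          expand P ::= ε
Accept reached after 7 steps.

7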